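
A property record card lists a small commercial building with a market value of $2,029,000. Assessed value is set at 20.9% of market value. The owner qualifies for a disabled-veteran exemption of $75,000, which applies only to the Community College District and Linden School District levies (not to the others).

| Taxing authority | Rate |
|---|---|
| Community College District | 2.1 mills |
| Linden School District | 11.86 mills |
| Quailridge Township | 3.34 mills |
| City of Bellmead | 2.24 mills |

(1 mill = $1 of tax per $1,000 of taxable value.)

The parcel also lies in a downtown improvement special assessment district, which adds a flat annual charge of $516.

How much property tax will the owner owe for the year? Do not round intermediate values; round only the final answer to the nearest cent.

Assessed value = $2,029,000 × 0.209 = $424,061
Community College District: ($424,061 − $75,000) × 0.0021 = $349,061 × 0.0021 = $733.0281
Linden School District: ($424,061 − $75,000) × 0.01186 = $349,061 × 0.01186 = $4,139.86346
Quailridge Township: $424,061 × 0.00334 = $1,416.36374
City of Bellmead: $424,061 × 0.00224 = $949.89664
Levies subtotal = $7,239.15194
Total = $7,239.15194 + $516 = $7,755.15194

$7,755.15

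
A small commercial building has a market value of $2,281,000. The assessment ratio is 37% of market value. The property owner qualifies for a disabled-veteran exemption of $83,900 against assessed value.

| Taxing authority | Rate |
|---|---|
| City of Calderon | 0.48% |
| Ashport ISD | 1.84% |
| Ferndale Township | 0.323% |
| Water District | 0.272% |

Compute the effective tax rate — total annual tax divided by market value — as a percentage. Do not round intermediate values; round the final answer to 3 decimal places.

Assessed value = $2,281,000 × 0.37 = $843,970
Taxable value = $843,970 − $83,900 = $760,070
City of Calderon: $760,070 × 0.0048 = $3,648.336
Ashport ISD: $760,070 × 0.0184 = $13,985.288
Ferndale Township: $760,070 × 0.00323 = $2,455.0261
Water District: $760,070 × 0.00272 = $2,067.3904
Total tax = $22,156.0405
Effective rate = $22,156.0405 ÷ $2,281,000 = 0.971% of market value

0.971%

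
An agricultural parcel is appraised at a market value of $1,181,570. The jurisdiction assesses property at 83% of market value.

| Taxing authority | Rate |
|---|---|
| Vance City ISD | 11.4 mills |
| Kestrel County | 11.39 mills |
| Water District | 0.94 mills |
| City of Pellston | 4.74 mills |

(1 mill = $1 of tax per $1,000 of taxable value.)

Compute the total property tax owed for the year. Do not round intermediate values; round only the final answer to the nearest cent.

$27,920.62

Assessed value = $1,181,570 × 0.83 = $980,703.1
Vance City ISD: $980,703.1 × 0.0114 = $11,180.01534
Kestrel County: $980,703.1 × 0.01139 = $11,170.208309
Water District: $980,703.1 × 0.00094 = $921.860914
City of Pellston: $980,703.1 × 0.00474 = $4,648.532694
Total = $11,180.01534 + $11,170.208309 + $921.860914 + $4,648.532694 = $27,920.617257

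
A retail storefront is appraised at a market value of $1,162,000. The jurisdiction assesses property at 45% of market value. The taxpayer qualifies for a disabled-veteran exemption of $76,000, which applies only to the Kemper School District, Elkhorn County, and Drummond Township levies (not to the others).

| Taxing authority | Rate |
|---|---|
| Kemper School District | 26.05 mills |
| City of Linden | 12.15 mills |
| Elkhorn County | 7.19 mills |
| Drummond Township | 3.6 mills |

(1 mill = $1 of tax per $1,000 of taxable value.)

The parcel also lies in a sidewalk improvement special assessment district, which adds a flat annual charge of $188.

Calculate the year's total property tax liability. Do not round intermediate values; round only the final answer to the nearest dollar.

Assessed value = $1,162,000 × 0.45 = $522,900
Kemper School District: ($522,900 − $76,000) × 0.02605 = $446,900 × 0.02605 = $11,641.745
City of Linden: $522,900 × 0.01215 = $6,353.235
Elkhorn County: ($522,900 − $76,000) × 0.00719 = $446,900 × 0.00719 = $3,213.211
Drummond Township: ($522,900 − $76,000) × 0.0036 = $446,900 × 0.0036 = $1,608.84
Levies subtotal = $22,817.031
Total = $22,817.031 + $188 = $23,005.031

$23,005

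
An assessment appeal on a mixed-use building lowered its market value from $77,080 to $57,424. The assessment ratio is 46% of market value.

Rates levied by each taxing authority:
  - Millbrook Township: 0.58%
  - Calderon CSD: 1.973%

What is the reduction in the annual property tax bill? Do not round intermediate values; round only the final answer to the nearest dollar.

Old assessed value = $77,080 × 0.46 = $35,456.8
New assessed value = $57,424 × 0.46 = $26,415.04
Combined rate = 0.0058 + 0.01973 = 0.02553
Old tax = $35,456.8 × 0.02553 = $905.212104
New tax = $26,415.04 × 0.02553 = $674.3759712
Reduction = $905.212104 − $674.3759712 = $230.8361328

$231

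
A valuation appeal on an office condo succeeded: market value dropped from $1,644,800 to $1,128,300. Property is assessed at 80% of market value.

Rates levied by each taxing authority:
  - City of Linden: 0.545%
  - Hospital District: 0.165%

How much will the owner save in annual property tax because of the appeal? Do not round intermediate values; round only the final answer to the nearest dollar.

$2,934

Old assessed value = $1,644,800 × 0.8 = $1,315,840
New assessed value = $1,128,300 × 0.8 = $902,640
Combined rate = 0.00545 + 0.00165 = 0.0071
Old tax = $1,315,840 × 0.0071 = $9,342.464
New tax = $902,640 × 0.0071 = $6,408.744
Reduction = $9,342.464 − $6,408.744 = $2,933.72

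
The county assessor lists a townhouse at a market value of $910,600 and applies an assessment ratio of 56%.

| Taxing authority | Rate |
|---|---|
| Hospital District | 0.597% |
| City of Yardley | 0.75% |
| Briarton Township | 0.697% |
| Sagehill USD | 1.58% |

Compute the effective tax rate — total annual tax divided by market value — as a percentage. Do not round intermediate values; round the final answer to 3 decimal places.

Assessed value = $910,600 × 0.56 = $509,936
Hospital District: $509,936 × 0.00597 = $3,044.31792
City of Yardley: $509,936 × 0.0075 = $3,824.52
Briarton Township: $509,936 × 0.00697 = $3,554.25392
Sagehill USD: $509,936 × 0.0158 = $8,056.9888
Total tax = $18,480.08064
Effective rate = $18,480.08064 ÷ $910,600 = 2.029% of market value

2.029%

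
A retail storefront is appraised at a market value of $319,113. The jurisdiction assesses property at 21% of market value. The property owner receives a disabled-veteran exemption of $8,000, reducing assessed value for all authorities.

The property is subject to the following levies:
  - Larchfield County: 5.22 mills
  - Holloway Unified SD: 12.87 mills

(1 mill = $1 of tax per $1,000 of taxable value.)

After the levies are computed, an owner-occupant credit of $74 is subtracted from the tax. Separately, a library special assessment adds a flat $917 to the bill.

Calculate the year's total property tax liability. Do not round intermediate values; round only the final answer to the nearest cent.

$1,910.56

Assessed value = $319,113 × 0.21 = $67,013.73
Taxable value = $67,013.73 − $8,000 = $59,013.73
Larchfield County: $59,013.73 × 0.00522 = $308.0516706
Holloway Unified SD: $59,013.73 × 0.01287 = $759.5067051
Levies subtotal = $1,067.5583757
After credit = $1,067.5583757 − $74 = $993.5583757
Total = $993.5583757 + $917 = $1,910.5583757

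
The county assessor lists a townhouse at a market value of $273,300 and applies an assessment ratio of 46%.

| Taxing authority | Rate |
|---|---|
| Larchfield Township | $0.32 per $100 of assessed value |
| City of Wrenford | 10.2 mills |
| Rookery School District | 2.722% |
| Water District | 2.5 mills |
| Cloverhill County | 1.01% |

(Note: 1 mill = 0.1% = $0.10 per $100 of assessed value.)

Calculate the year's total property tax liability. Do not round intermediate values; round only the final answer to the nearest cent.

Assessed value = $273,300 × 0.46 = $125,718
Larchfield Township: $125,718 × 0.0032 = $402.2976
City of Wrenford: $125,718 × 0.0102 = $1,282.3236
Rookery School District: $125,718 × 0.02722 = $3,422.04396
Water District: $125,718 × 0.0025 = $314.295
Cloverhill County: $125,718 × 0.0101 = $1,269.7518
Total = $6,690.71196

$6,690.71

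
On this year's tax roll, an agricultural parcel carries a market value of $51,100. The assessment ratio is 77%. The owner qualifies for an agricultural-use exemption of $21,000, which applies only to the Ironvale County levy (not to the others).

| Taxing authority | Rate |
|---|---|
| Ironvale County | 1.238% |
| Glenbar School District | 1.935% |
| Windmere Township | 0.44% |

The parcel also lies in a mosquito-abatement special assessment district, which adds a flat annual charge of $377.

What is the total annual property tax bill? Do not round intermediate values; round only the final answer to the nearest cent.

$1,538.63

Assessed value = $51,100 × 0.77 = $39,347
Ironvale County: ($39,347 − $21,000) × 0.01238 = $18,347 × 0.01238 = $227.13586
Glenbar School District: $39,347 × 0.01935 = $761.36445
Windmere Township: $39,347 × 0.0044 = $173.1268
Levies subtotal = $1,161.62711
Total = $1,161.62711 + $377 = $1,538.62711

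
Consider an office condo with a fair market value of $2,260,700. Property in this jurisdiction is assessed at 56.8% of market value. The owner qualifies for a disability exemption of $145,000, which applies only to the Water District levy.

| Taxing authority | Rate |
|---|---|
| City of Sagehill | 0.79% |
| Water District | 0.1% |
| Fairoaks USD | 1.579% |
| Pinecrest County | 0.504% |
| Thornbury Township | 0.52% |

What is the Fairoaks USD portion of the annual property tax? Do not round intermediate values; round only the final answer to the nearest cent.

Assessed value = $2,260,700 × 0.568 = $1,284,077.6
Fairoaks USD taxable value = $1,284,077.6 (exemption does not apply)
Fairoaks USD levy = $1,284,077.6 × 0.01579 = $20,275.585304

$20,275.59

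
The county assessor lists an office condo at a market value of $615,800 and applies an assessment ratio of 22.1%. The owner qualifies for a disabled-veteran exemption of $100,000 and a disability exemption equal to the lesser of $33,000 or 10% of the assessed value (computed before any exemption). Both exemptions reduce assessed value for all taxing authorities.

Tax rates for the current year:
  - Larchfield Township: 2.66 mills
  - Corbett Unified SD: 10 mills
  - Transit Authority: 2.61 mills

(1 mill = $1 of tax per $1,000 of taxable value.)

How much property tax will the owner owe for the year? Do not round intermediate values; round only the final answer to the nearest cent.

$343.31

Assessed value = $615,800 × 0.221 = $136,091.8
Disability exemption = min($33,000, 10% × $136,091.8) = min($33,000, $13,609.18) = $13,609.18 (percentage binds)
Taxable value = $136,091.8 − $100,000 − $13,609.18 = $22,482.62
Larchfield Township: $22,482.62 × 0.00266 = $59.8037692
Corbett Unified SD: $22,482.62 × 0.01 = $224.8262
Transit Authority: $22,482.62 × 0.00261 = $58.6796382
Total = $343.3096074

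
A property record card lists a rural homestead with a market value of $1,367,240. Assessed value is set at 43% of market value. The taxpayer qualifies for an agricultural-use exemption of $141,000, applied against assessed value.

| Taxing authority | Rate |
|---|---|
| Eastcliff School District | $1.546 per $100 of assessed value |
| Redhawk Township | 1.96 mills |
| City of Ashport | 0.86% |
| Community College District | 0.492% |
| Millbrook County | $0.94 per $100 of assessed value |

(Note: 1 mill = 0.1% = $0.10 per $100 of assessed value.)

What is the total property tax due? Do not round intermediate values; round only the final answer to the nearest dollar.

Assessed value = $1,367,240 × 0.43 = $587,913.2
Taxable value = $587,913.2 − $141,000 = $446,913.2
Eastcliff School District: $446,913.2 × 0.01546 = $6,909.278072
Redhawk Township: $446,913.2 × 0.00196 = $875.949872
City of Ashport: $446,913.2 × 0.0086 = $3,843.45352
Community College District: $446,913.2 × 0.00492 = $2,198.812944
Millbrook County: $446,913.2 × 0.0094 = $4,200.98408
Total = $18,028.478488

$18,028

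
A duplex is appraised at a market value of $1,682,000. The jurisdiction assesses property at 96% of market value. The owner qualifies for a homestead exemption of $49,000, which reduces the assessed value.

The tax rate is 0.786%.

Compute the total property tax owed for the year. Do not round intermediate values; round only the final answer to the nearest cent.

$12,306.56

Assessed value = $1,682,000 × 0.96 = $1,614,720
Taxable value = $1,614,720 − $49,000 = $1,565,720
Tax = $1,565,720 × 0.00786 = $12,306.5592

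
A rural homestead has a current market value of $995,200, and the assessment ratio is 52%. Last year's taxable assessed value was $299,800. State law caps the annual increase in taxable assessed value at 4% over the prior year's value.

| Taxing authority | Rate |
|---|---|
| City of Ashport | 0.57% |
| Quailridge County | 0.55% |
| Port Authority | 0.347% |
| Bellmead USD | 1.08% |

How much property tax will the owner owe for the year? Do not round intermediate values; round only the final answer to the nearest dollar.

$7,941

Uncapped assessed value = $995,200 × 0.52 = $517,504
Cap limit = $299,800 × 1.04 = $311,792
Taxable assessed value = min($517,504, $311,792) = $311,792 (cap binds)
City of Ashport: $311,792 × 0.0057 = $1,777.2144
Quailridge County: $311,792 × 0.0055 = $1,714.856
Port Authority: $311,792 × 0.00347 = $1,081.91824
Bellmead USD: $311,792 × 0.0108 = $3,367.3536
Total = $7,941.34224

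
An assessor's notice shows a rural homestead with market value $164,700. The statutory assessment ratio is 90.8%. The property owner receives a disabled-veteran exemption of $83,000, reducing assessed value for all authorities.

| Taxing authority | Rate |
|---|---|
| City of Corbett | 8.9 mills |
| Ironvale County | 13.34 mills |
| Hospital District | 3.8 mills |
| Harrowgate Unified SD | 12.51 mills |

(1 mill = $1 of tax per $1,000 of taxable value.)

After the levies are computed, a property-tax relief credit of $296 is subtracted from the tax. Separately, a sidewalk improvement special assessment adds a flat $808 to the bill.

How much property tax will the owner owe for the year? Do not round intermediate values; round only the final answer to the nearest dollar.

Assessed value = $164,700 × 0.908 = $149,547.6
Taxable value = $149,547.6 − $83,000 = $66,547.6
City of Corbett: $66,547.6 × 0.0089 = $592.27364
Ironvale County: $66,547.6 × 0.01334 = $887.744984
Hospital District: $66,547.6 × 0.0038 = $252.88088
Harrowgate Unified SD: $66,547.6 × 0.01251 = $832.510476
Levies subtotal = $2,565.40998
After credit = $2,565.40998 − $296 = $2,269.40998
Total = $2,269.40998 + $808 = $3,077.40998

$3,077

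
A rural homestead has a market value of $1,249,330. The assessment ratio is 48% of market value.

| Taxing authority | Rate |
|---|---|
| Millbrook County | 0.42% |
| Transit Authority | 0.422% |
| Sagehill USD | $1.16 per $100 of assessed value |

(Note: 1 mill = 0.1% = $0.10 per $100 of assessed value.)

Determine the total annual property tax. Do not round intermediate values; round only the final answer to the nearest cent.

Assessed value = $1,249,330 × 0.48 = $599,678.4
Millbrook County: $599,678.4 × 0.0042 = $2,518.64928
Transit Authority: $599,678.4 × 0.00422 = $2,530.642848
Sagehill USD: $599,678.4 × 0.0116 = $6,956.26944
Total = $12,005.561568

$12,005.56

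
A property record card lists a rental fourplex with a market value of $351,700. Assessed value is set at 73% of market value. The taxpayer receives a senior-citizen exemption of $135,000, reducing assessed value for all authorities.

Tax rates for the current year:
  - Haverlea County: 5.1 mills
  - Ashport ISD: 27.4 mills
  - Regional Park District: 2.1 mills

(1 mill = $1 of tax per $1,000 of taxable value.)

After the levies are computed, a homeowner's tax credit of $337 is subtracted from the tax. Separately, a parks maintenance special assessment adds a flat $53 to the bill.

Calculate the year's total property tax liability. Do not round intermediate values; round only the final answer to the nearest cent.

$3,928.24

Assessed value = $351,700 × 0.73 = $256,741
Taxable value = $256,741 − $135,000 = $121,741
Haverlea County: $121,741 × 0.0051 = $620.8791
Ashport ISD: $121,741 × 0.0274 = $3,335.7034
Regional Park District: $121,741 × 0.0021 = $255.6561
Levies subtotal = $4,212.2386
After credit = $4,212.2386 − $337 = $3,875.2386
Total = $3,875.2386 + $53 = $3,928.2386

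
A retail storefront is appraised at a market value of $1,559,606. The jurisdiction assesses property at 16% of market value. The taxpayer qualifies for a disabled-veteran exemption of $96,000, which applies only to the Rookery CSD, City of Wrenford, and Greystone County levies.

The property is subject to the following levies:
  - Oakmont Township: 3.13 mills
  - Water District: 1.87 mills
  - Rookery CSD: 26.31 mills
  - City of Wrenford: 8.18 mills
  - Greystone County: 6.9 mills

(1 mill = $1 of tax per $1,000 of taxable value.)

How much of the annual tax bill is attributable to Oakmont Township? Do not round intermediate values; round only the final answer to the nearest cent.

$781.05

Assessed value = $1,559,606 × 0.16 = $249,536.96
Oakmont Township taxable value = $249,536.96 (exemption does not apply)
Oakmont Township levy = $249,536.96 × 0.00313 = $781.0506848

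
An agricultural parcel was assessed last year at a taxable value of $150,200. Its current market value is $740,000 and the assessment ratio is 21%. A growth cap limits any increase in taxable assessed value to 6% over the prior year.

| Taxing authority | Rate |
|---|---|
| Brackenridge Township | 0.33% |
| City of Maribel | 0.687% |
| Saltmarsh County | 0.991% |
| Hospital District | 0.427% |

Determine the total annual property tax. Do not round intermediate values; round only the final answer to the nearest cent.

Uncapped assessed value = $740,000 × 0.21 = $155,400
Cap limit = $150,200 × 1.06 = $159,212
Taxable assessed value = min($155,400, $159,212) = $155,400 (cap does not bind)
Brackenridge Township: $155,400 × 0.0033 = $512.82
City of Maribel: $155,400 × 0.00687 = $1,067.598
Saltmarsh County: $155,400 × 0.00991 = $1,540.014
Hospital District: $155,400 × 0.00427 = $663.558
Total = $3,783.99

$3,783.99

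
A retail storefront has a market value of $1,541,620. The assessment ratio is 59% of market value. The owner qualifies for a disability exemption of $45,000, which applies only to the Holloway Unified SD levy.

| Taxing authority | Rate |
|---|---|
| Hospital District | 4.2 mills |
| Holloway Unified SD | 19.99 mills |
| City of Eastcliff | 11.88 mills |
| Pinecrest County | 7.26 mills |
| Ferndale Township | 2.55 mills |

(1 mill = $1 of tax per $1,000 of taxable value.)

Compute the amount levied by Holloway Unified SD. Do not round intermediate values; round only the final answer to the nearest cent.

Assessed value = $1,541,620 × 0.59 = $909,555.8
Holloway Unified SD taxable value = $909,555.8 − $45,000 = $864,555.8
Holloway Unified SD levy = $864,555.8 × 0.01999 = $17,282.470442

$17,282.47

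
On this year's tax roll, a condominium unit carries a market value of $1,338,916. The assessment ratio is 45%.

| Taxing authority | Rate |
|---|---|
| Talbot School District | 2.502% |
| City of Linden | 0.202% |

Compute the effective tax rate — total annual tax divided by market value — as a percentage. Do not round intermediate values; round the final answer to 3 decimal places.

Assessed value = $1,338,916 × 0.45 = $602,512.2
Talbot School District: $602,512.2 × 0.02502 = $15,074.855244
City of Linden: $602,512.2 × 0.00202 = $1,217.074644
Total tax = $16,291.929888
Effective rate = $16,291.929888 ÷ $1,338,916 = 1.217% of market value

1.217%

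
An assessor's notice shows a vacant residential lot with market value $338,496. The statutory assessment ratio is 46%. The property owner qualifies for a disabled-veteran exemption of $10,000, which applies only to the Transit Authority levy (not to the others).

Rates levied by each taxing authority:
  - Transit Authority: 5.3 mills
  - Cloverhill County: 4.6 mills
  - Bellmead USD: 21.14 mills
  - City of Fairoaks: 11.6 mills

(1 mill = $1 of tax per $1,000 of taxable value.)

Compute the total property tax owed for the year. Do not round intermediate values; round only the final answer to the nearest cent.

Assessed value = $338,496 × 0.46 = $155,708.16
Transit Authority: ($155,708.16 − $10,000) × 0.0053 = $145,708.16 × 0.0053 = $772.253248
Cloverhill County: $155,708.16 × 0.0046 = $716.257536
Bellmead USD: $155,708.16 × 0.02114 = $3,291.6705024
City of Fairoaks: $155,708.16 × 0.0116 = $1,806.214656
Total = $6,586.3959424

$6,586.40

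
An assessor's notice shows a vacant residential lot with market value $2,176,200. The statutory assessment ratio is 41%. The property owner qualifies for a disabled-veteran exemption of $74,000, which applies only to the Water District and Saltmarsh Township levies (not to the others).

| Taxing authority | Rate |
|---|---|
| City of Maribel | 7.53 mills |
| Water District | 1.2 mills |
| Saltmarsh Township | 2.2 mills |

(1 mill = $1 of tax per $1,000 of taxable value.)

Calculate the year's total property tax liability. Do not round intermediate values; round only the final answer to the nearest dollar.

Assessed value = $2,176,200 × 0.41 = $892,242
City of Maribel: $892,242 × 0.00753 = $6,718.58226
Water District: ($892,242 − $74,000) × 0.0012 = $818,242 × 0.0012 = $981.8904
Saltmarsh Township: ($892,242 − $74,000) × 0.0022 = $818,242 × 0.0022 = $1,800.1324
Total = $9,500.60506

$9,501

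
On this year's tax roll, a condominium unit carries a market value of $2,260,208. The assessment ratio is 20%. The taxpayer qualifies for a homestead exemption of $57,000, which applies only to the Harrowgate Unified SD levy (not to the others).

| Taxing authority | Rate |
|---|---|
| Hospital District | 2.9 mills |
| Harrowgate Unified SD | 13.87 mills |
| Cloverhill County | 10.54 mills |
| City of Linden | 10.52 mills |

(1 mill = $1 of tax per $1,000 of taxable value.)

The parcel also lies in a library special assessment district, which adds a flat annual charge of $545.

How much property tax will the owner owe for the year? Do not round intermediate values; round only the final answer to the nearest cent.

Assessed value = $2,260,208 × 0.2 = $452,041.6
Hospital District: $452,041.6 × 0.0029 = $1,310.92064
Harrowgate Unified SD: ($452,041.6 − $57,000) × 0.01387 = $395,041.6 × 0.01387 = $5,479.226992
Cloverhill County: $452,041.6 × 0.01054 = $4,764.518464
City of Linden: $452,041.6 × 0.01052 = $4,755.477632
Levies subtotal = $16,310.143728
Total = $16,310.143728 + $545 = $16,855.143728

$16,855.14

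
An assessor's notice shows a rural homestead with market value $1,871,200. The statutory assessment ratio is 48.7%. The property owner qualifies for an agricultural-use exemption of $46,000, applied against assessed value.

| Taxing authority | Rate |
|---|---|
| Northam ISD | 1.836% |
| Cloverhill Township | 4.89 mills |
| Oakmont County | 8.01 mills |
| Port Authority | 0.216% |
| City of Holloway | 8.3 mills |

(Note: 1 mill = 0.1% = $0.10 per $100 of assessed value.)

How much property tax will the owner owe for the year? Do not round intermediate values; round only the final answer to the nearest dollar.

Assessed value = $1,871,200 × 0.487 = $911,274.4
Taxable value = $911,274.4 − $46,000 = $865,274.4
Northam ISD: $865,274.4 × 0.01836 = $15,886.437984
Cloverhill Township: $865,274.4 × 0.00489 = $4,231.191816
Oakmont County: $865,274.4 × 0.00801 = $6,930.847944
Port Authority: $865,274.4 × 0.00216 = $1,868.992704
City of Holloway: $865,274.4 × 0.0083 = $7,181.77752
Total = $36,099.247968

$36,099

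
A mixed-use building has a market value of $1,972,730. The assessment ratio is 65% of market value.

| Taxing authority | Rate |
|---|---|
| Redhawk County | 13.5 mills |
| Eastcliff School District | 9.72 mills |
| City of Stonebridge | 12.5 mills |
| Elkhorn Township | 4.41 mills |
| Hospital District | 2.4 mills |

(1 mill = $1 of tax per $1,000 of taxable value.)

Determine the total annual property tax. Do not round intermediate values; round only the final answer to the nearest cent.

Assessed value = $1,972,730 × 0.65 = $1,282,274.5
Redhawk County: $1,282,274.5 × 0.0135 = $17,310.70575
Eastcliff School District: $1,282,274.5 × 0.00972 = $12,463.70814
City of Stonebridge: $1,282,274.5 × 0.0125 = $16,028.43125
Elkhorn Township: $1,282,274.5 × 0.00441 = $5,654.830545
Hospital District: $1,282,274.5 × 0.0024 = $3,077.4588
Total = $17,310.70575 + $12,463.70814 + $16,028.43125 + $5,654.830545 + $3,077.4588 = $54,535.134485

$54,535.13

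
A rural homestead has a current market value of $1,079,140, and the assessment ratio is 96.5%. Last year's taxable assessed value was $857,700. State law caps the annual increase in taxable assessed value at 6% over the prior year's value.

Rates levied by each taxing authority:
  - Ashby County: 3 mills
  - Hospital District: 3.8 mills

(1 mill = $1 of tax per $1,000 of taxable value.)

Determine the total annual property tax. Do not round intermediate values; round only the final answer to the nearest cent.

Uncapped assessed value = $1,079,140 × 0.965 = $1,041,370.1
Cap limit = $857,700 × 1.06 = $909,162
Taxable assessed value = min($1,041,370.1, $909,162) = $909,162 (cap binds)
Ashby County: $909,162 × 0.003 = $2,727.486
Hospital District: $909,162 × 0.0038 = $3,454.8156
Total = $6,182.3016

$6,182.30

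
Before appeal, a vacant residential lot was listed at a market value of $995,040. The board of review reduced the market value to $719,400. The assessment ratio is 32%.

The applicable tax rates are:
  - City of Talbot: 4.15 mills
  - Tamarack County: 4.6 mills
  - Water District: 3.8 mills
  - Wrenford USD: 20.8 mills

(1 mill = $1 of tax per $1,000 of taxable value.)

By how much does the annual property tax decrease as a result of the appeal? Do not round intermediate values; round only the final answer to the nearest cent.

Old assessed value = $995,040 × 0.32 = $318,412.8
New assessed value = $719,400 × 0.32 = $230,208
Combined rate = 0.00415 + 0.0046 + 0.0038 + 0.0208 = 0.03335
Old tax = $318,412.8 × 0.03335 = $10,619.06688
New tax = $230,208 × 0.03335 = $7,677.4368
Reduction = $10,619.06688 − $7,677.4368 = $2,941.63008

$2,941.63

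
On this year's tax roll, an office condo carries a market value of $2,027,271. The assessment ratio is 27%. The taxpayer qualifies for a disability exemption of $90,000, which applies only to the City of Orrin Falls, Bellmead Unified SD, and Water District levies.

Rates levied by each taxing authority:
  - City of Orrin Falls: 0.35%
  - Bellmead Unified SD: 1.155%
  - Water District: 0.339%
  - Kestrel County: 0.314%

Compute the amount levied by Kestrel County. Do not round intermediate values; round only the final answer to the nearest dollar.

Assessed value = $2,027,271 × 0.27 = $547,363.17
Kestrel County taxable value = $547,363.17 (exemption does not apply)
Kestrel County levy = $547,363.17 × 0.00314 = $1,718.7203538

$1,719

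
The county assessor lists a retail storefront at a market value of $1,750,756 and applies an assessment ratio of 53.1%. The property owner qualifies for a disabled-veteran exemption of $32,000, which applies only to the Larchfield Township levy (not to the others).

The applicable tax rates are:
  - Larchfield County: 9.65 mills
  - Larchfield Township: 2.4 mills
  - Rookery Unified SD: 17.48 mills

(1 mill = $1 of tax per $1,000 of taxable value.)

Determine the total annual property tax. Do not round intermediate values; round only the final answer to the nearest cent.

$27,375.81

Assessed value = $1,750,756 × 0.531 = $929,651.436
Larchfield County: $929,651.436 × 0.00965 = $8,971.1363574
Larchfield Township: ($929,651.436 − $32,000) × 0.0024 = $897,651.436 × 0.0024 = $2,154.3634464
Rookery Unified SD: $929,651.436 × 0.01748 = $16,250.30710128
Total = $27,375.80690508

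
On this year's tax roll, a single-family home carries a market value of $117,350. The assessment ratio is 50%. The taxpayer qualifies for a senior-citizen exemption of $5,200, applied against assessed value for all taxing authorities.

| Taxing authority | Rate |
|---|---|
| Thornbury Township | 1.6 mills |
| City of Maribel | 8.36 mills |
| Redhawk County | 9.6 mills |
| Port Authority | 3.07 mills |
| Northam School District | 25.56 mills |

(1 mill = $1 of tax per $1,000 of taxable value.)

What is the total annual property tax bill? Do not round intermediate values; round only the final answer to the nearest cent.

$2,576.96

Assessed value = $117,350 × 0.5 = $58,675
Taxable value = $58,675 − $5,200 = $53,475
Thornbury Township: $53,475 × 0.0016 = $85.56
City of Maribel: $53,475 × 0.00836 = $447.051
Redhawk County: $53,475 × 0.0096 = $513.36
Port Authority: $53,475 × 0.00307 = $164.16825
Northam School District: $53,475 × 0.02556 = $1,366.821
Total = $85.56 + $447.051 + $513.36 + $164.16825 + $1,366.821 = $2,576.96025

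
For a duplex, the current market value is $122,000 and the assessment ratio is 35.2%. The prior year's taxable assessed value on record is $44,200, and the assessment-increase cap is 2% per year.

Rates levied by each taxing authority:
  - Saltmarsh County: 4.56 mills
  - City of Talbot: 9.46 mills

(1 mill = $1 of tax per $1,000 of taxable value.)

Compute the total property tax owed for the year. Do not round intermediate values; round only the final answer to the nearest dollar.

$602

Uncapped assessed value = $122,000 × 0.352 = $42,944
Cap limit = $44,200 × 1.02 = $45,084
Taxable assessed value = min($42,944, $45,084) = $42,944 (cap does not bind)
Saltmarsh County: $42,944 × 0.00456 = $195.82464
City of Talbot: $42,944 × 0.00946 = $406.25024
Total = $602.07488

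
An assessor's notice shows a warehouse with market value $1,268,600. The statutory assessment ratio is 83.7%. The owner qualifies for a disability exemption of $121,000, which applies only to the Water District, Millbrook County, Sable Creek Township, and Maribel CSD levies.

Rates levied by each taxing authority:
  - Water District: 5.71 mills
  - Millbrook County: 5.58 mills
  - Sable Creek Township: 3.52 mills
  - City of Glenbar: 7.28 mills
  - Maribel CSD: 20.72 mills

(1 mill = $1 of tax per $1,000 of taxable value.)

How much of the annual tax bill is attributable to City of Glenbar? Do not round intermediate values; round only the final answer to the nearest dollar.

$7,730

Assessed value = $1,268,600 × 0.837 = $1,061,818.2
City of Glenbar taxable value = $1,061,818.2 (exemption does not apply)
City of Glenbar levy = $1,061,818.2 × 0.00728 = $7,730.036496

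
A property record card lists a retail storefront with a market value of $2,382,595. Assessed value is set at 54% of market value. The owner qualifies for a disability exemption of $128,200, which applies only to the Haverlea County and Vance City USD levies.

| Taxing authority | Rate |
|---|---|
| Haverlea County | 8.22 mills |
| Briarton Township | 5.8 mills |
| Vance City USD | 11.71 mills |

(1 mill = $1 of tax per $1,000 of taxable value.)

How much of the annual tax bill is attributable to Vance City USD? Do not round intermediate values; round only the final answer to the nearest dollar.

Assessed value = $2,382,595 × 0.54 = $1,286,601.3
Vance City USD taxable value = $1,286,601.3 − $128,200 = $1,158,401.3
Vance City USD levy = $1,158,401.3 × 0.01171 = $13,564.879223

$13,565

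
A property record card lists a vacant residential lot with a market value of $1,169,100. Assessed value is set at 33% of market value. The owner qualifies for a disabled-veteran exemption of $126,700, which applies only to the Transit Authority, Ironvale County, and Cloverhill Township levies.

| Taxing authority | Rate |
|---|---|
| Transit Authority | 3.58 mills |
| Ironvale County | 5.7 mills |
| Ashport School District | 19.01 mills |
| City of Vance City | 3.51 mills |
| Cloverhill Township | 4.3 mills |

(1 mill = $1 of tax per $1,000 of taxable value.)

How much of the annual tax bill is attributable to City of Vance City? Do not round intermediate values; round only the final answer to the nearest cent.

Assessed value = $1,169,100 × 0.33 = $385,803
City of Vance City taxable value = $385,803 (exemption does not apply)
City of Vance City levy = $385,803 × 0.00351 = $1,354.16853

$1,354.17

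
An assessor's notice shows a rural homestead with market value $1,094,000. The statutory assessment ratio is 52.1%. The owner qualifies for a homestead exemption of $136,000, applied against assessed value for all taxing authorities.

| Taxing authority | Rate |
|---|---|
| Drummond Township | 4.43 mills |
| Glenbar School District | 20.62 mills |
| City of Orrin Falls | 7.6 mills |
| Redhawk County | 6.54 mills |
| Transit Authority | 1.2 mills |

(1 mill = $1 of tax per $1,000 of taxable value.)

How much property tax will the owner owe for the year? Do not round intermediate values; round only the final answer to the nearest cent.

$17,528.21

Assessed value = $1,094,000 × 0.521 = $569,974
Taxable value = $569,974 − $136,000 = $433,974
Drummond Township: $433,974 × 0.00443 = $1,922.50482
Glenbar School District: $433,974 × 0.02062 = $8,948.54388
City of Orrin Falls: $433,974 × 0.0076 = $3,298.2024
Redhawk County: $433,974 × 0.00654 = $2,838.18996
Transit Authority: $433,974 × 0.0012 = $520.7688
Total = $1,922.50482 + $8,948.54388 + $3,298.2024 + $2,838.18996 + $520.7688 = $17,528.20986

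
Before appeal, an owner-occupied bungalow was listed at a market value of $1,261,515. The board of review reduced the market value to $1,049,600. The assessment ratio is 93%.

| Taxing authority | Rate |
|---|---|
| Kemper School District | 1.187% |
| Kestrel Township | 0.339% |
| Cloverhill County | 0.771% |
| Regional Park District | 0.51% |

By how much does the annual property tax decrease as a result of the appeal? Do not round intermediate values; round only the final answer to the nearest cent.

$5,532.06

Old assessed value = $1,261,515 × 0.93 = $1,173,208.95
New assessed value = $1,049,600 × 0.93 = $976,128
Combined rate = 0.01187 + 0.00339 + 0.00771 + 0.0051 = 0.02807
Old tax = $1,173,208.95 × 0.02807 = $32,931.9752265
New tax = $976,128 × 0.02807 = $27,399.91296
Reduction = $32,931.9752265 − $27,399.91296 = $5,532.0622665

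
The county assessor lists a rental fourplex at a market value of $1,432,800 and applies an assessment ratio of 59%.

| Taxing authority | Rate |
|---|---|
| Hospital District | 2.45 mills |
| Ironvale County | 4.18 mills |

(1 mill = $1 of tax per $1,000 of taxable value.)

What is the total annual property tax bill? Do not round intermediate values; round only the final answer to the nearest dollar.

$5,605

Assessed value = $1,432,800 × 0.59 = $845,352
Hospital District: $845,352 × 0.00245 = $2,071.1124
Ironvale County: $845,352 × 0.00418 = $3,533.57136
Total = $2,071.1124 + $3,533.57136 = $5,604.68376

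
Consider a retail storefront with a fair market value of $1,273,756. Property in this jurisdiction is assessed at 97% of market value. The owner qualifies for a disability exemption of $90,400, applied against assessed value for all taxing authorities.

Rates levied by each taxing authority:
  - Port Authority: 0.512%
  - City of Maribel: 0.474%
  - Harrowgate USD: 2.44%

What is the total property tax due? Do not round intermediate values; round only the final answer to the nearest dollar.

Assessed value = $1,273,756 × 0.97 = $1,235,543.32
Taxable value = $1,235,543.32 − $90,400 = $1,145,143.32
Port Authority: $1,145,143.32 × 0.00512 = $5,863.1337984
City of Maribel: $1,145,143.32 × 0.00474 = $5,427.9793368
Harrowgate USD: $1,145,143.32 × 0.0244 = $27,941.497008
Total = $5,863.1337984 + $5,427.9793368 + $27,941.497008 = $39,232.6101432

$39,233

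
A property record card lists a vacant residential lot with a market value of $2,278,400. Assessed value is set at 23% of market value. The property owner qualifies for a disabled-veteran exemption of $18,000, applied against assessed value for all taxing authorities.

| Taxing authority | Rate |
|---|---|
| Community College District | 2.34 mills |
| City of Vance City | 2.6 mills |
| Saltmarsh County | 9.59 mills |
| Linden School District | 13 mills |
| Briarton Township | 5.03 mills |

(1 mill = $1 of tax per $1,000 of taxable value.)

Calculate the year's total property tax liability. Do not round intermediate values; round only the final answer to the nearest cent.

$16,476.40

Assessed value = $2,278,400 × 0.23 = $524,032
Taxable value = $524,032 − $18,000 = $506,032
Community College District: $506,032 × 0.00234 = $1,184.11488
City of Vance City: $506,032 × 0.0026 = $1,315.6832
Saltmarsh County: $506,032 × 0.00959 = $4,852.84688
Linden School District: $506,032 × 0.013 = $6,578.416
Briarton Township: $506,032 × 0.00503 = $2,545.34096
Total = $1,184.11488 + $1,315.6832 + $4,852.84688 + $6,578.416 + $2,545.34096 = $16,476.40192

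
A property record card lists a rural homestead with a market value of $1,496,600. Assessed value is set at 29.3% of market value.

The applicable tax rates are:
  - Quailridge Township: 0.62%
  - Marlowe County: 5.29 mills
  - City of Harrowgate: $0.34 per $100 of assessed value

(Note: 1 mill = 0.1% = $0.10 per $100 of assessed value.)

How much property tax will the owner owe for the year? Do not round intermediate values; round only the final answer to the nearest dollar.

$6,529

Assessed value = $1,496,600 × 0.293 = $438,503.8
Quailridge Township: $438,503.8 × 0.0062 = $2,718.72356
Marlowe County: $438,503.8 × 0.00529 = $2,319.685102
City of Harrowgate: $438,503.8 × 0.0034 = $1,490.91292
Total = $6,529.321582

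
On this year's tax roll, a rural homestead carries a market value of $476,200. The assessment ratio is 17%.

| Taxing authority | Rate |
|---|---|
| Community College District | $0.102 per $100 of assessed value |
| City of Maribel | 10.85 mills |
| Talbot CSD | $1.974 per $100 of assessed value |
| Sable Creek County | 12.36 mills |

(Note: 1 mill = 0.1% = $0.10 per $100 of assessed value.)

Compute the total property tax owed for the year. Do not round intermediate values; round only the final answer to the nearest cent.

Assessed value = $476,200 × 0.17 = $80,954
Community College District: $80,954 × 0.00102 = $82.57308
City of Maribel: $80,954 × 0.01085 = $878.3509
Talbot CSD: $80,954 × 0.01974 = $1,598.03196
Sable Creek County: $80,954 × 0.01236 = $1,000.59144
Total = $3,559.54738

$3,559.55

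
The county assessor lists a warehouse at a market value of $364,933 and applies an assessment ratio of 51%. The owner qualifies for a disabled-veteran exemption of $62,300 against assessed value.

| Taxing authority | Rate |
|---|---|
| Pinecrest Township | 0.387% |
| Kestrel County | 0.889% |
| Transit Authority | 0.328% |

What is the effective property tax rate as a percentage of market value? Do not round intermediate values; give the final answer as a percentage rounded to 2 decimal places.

Assessed value = $364,933 × 0.51 = $186,115.83
Taxable value = $186,115.83 − $62,300 = $123,815.83
Pinecrest Township: $123,815.83 × 0.00387 = $479.1672621
Kestrel County: $123,815.83 × 0.00889 = $1,100.7227287
Transit Authority: $123,815.83 × 0.00328 = $406.1159224
Total tax = $1,986.0059132
Effective rate = $1,986.0059132 ÷ $364,933 = 0.54% of market value

0.54%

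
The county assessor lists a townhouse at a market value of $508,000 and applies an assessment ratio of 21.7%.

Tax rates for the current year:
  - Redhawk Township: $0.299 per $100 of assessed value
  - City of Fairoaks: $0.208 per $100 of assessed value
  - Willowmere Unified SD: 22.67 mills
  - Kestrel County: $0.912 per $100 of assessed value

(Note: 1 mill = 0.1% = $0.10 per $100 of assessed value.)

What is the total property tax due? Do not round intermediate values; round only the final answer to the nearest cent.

Assessed value = $508,000 × 0.217 = $110,236
Redhawk Township: $110,236 × 0.00299 = $329.60564
City of Fairoaks: $110,236 × 0.00208 = $229.29088
Willowmere Unified SD: $110,236 × 0.02267 = $2,499.05012
Kestrel County: $110,236 × 0.00912 = $1,005.35232
Total = $4,063.29896

$4,063.30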